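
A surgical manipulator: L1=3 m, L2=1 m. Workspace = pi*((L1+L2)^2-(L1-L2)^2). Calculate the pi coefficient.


Given: L1 = 3, L2 = 1
(L1+L2)^2 = (4)^2 = 16
(L1-L2)^2 = (2)^2 = 4
Difference = 16 - 4 = 12
This equals 4*L1*L2 = 4*3*1 = 12
Workspace area = 12*pi

12


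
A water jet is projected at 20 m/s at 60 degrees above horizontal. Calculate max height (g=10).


Given: v0 = 20 m/s, theta = 60 deg, g = 10 m/s^2
sin^2(60) = 3/4
Using H = v0^2 * sin^2(theta) / (2*g)
H = 20^2 * 3/4 / (2*10)
H = 400 * 3/4 / 20
H = 300 / 20
H = 15 m

15 m


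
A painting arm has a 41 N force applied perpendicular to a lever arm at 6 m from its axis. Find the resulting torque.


Given: F = 41 N, r = 6 m, angle = 90 deg (perpendicular)
Using tau = F * r * sin(90)
sin(90) = 1
tau = 41 * 6 * 1
tau = 246 Nm

246 Nm


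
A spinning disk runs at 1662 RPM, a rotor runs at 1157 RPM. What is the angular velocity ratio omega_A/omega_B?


Given: RPM_A = 1662, RPM_B = 1157
omega = 2*pi*RPM/60, so omega_A/omega_B = RPM_A / RPM_B
omega_A/omega_B = 1662 / 1157
omega_A/omega_B = 1662/1157

1662/1157


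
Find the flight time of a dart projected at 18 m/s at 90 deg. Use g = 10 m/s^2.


Given: v0 = 18 m/s, theta = 90 deg, g = 10 m/s^2
sin(90) = 1
Using T = 2*v0*sin(theta) / g
T = 2*18*1 / 10
T = 36 / 10
T = 18/5 s

18/5 s


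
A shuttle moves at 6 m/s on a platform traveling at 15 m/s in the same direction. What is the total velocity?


Given: object velocity = 6 m/s, platform velocity = 15 m/s (same direction)
Using classical velocity addition: v_total = v_object + v_platform
v_total = 6 + 15
v_total = 21 m/s

21 m/s


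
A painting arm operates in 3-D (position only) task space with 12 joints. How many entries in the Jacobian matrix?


Given: task space dimension = 3, joints = 12
Jacobian is a 3 x 12 matrix
Total entries = rows * columns
Total = 3 * 12
Total = 36

36


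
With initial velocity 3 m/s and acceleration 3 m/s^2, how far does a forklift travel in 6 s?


Given: v0 = 3 m/s, a = 3 m/s^2, t = 6 s
Using s = v0*t + (1/2)*a*t^2
s = 3*6 + (1/2)*3*6^2
s = 18 + (1/2)*108
s = 18 + 54
s = 72

72 m


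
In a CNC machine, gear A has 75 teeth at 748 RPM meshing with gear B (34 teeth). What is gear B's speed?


Given: N1 = 75 teeth, w1 = 748 RPM, N2 = 34 teeth
Using N1*w1 = N2*w2
w2 = N1*w1 / N2
w2 = 75*748 / 34
w2 = 56100 / 34
w2 = 1650 RPM

1650 RPM


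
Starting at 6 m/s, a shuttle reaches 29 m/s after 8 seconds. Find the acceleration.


Given: initial velocity v0 = 6 m/s, final velocity v = 29 m/s, time t = 8 s
Using a = (v - v0) / t
a = (29 - 6) / 8
a = 23 / 8
a = 23/8 m/s^2

23/8 m/s^2


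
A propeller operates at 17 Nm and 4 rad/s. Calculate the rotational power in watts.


Given: tau = 17 Nm, omega = 4 rad/s
Using P = tau * omega
P = 17 * 4
P = 68 W

68 W


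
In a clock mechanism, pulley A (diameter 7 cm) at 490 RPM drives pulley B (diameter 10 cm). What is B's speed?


Given: D1 = 7 cm, w1 = 490 RPM, D2 = 10 cm
Using D1*w1 = D2*w2
w2 = D1*w1 / D2
w2 = 7*490 / 10
w2 = 3430 / 10
w2 = 343 RPM

343 RPM


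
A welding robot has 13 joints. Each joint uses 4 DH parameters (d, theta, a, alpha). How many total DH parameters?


Given: 13 joints, 4 DH parameters per joint (d, theta, a, alpha)
Total DH parameters = number_of_joints * 4
Total = 13 * 4
Total = 52

52


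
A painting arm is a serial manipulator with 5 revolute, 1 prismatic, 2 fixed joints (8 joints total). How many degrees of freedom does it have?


Given: serial robot with 5 revolute, 1 prismatic, 2 fixed joints
DOF contribution per joint type: revolute=1, prismatic=1, spherical=3, fixed=0
DOF = 5*1 + 1*1 + 2*0
DOF = 6

6


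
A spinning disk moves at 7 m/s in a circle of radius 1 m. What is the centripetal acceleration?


Given: v = 7 m/s, r = 1 m
Using a_c = v^2 / r
a_c = 7^2 / 1
a_c = 49 / 1
a_c = 49 m/s^2

49 m/s^2


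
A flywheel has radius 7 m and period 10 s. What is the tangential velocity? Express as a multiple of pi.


Given: radius r = 7 m, period T = 10 s
Using v = 2*pi*r / T
v = 2*pi*7 / 10
v = 14*pi / 10
v = 7/5*pi m/s

7/5*pi m/s


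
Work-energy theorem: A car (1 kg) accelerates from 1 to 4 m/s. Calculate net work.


Given: m = 1 kg, v0 = 1 m/s, v = 4 m/s
Using W = (1/2)*m*(v^2 - v0^2)
v^2 = 4^2 = 16
v0^2 = 1^2 = 1
v^2 - v0^2 = 16 - 1 = 15
W = (1/2)*1*15 = 15/2 J

15/2 J


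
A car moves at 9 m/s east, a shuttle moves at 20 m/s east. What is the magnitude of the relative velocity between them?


Given: v_A = 9 m/s east, v_B = 20 m/s east
Both move in the same direction; relative speed = |v_A - v_B|
|9 - 20| = |-11|
= 11 m/s

11 m/s


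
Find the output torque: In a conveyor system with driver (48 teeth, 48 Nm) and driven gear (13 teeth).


Given: N1 = 48, N2 = 13, T1 = 48 Nm
Using T2/T1 = N2/N1
T2 = T1 * N2 / N1
T2 = 48 * 13 / 48
T2 = 624 / 48
T2 = 13 Nm

13 Nm


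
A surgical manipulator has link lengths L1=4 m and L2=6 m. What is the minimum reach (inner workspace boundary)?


Given: L1 = 4 m, L2 = 6 m
For a 2-link planar arm, min reach = |L1 - L2| (second link folded back)
Min reach = |4 - 6|
Min reach = 2 m

2 m


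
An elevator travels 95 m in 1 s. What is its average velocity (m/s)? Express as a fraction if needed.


Given: distance d = 95 m, time t = 1 s
Using v = d / t
v = 95 / 1
v = 95 m/s

95 m/s


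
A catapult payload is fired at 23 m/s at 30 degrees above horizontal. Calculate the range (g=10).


Given: v0 = 23 m/s, theta = 30 deg, g = 10 m/s^2
sin(2*30) = sin(60) = sqrt(3)/2
Using R = v0^2 * sin(2*theta) / g
R = 23^2 * (sqrt(3)/2) / 10
R = 529 * sqrt(3) / 20
R = 529/20*sqrt(3) m

529/20*sqrt(3) m


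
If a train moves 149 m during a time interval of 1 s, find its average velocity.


Given: distance d = 149 m, time t = 1 s
Using v = d / t
v = 149 / 1
v = 149 m/s

149 m/s


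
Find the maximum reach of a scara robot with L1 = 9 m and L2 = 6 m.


Given: L1 = 9 m, L2 = 6 m
For a 2-link planar arm, max reach = L1 + L2 (fully extended)
Max reach = 9 + 6
Max reach = 15 m

15 m


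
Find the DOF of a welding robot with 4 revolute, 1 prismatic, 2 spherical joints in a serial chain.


Given: serial robot with 4 revolute, 1 prismatic, 2 spherical joints
DOF contribution per joint type: revolute=1, prismatic=1, spherical=3, fixed=0
DOF = 4*1 + 1*1 + 2*3
DOF = 11

11


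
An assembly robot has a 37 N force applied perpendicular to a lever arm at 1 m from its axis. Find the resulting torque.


Given: F = 37 N, r = 1 m, angle = 90 deg (perpendicular)
Using tau = F * r * sin(90)
sin(90) = 1
tau = 37 * 1 * 1
tau = 37 Nm

37 Nm


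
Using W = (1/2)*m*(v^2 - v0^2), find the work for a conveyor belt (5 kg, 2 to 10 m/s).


Given: m = 5 kg, v0 = 2 m/s, v = 10 m/s
Using W = (1/2)*m*(v^2 - v0^2)
v^2 = 10^2 = 100
v0^2 = 2^2 = 4
v^2 - v0^2 = 100 - 4 = 96
W = (1/2)*5*96 = 240 J

240 J


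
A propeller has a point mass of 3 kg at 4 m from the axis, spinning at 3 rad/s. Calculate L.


Given: m = 3 kg, r = 4 m, omega = 3 rad/s
For a point mass: I = m*r^2
I = 3*4^2 = 3*16 = 48
L = I*omega = 48*3
L = 144 kg*m^2/s

144 kg*m^2/s


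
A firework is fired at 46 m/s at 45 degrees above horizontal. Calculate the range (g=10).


Given: v0 = 46 m/s, theta = 45 deg, g = 10 m/s^2
sin(2*45) = sin(90) = 1
Using R = v0^2 * sin(2*theta) / g
R = 46^2 * 1 / 10
R = 2116 / 10
R = 1058/5 m

1058/5 m


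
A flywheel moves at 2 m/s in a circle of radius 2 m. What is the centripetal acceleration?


Given: v = 2 m/s, r = 2 m
Using a_c = v^2 / r
a_c = 2^2 / 2
a_c = 4 / 2
a_c = 2 m/s^2

2 m/s^2


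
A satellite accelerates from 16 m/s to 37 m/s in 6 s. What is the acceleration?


Given: initial velocity v0 = 16 m/s, final velocity v = 37 m/s, time t = 6 s
Using a = (v - v0) / t
a = (37 - 16) / 6
a = 21 / 6
a = 7/2 m/s^2

7/2 m/s^2


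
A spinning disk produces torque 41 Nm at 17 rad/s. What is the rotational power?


Given: tau = 41 Nm, omega = 17 rad/s
Using P = tau * omega
P = 41 * 17
P = 697 W

697 W


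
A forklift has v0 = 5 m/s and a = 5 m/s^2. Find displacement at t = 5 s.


Given: v0 = 5 m/s, a = 5 m/s^2, t = 5 s
Using s = v0*t + (1/2)*a*t^2
s = 5*5 + (1/2)*5*5^2
s = 25 + (1/2)*125
s = 25 + 125/2
s = 175/2

175/2 m


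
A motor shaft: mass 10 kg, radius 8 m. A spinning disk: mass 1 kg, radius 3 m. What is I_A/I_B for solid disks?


Given: M1=10 kg, R1=8 m, M2=1 kg, R2=3 m
For a disk: I = (1/2)*M*R^2, so I_A/I_B = (M1*R1^2)/(M2*R2^2)
M1*R1^2 = 10*64 = 640
M2*R2^2 = 1*9 = 9
I_A/I_B = 640/9 = 640/9

640/9


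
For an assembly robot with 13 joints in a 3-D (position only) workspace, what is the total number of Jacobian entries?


Given: task space dimension = 3, joints = 13
Jacobian is a 3 x 13 matrix
Total entries = rows * columns
Total = 3 * 13
Total = 39

39


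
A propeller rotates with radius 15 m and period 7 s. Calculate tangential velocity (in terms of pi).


Given: radius r = 15 m, period T = 7 s
Using v = 2*pi*r / T
v = 2*pi*15 / 7
v = 30*pi / 7
v = 30/7*pi m/s

30/7*pi m/s


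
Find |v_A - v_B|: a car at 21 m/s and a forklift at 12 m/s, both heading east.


Given: v_A = 21 m/s east, v_B = 12 m/s east
Both move in the same direction; relative speed = |v_A - v_B|
|21 - 12| = |9|
= 9 m/s

9 m/s


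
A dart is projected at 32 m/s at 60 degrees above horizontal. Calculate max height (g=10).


Given: v0 = 32 m/s, theta = 60 deg, g = 10 m/s^2
sin^2(60) = 3/4
Using H = v0^2 * sin^2(theta) / (2*g)
H = 32^2 * 3/4 / (2*10)
H = 1024 * 3/4 / 20
H = 768 / 20
H = 192/5 m

192/5 m


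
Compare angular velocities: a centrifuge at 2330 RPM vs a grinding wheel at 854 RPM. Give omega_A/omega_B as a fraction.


Given: RPM_A = 2330, RPM_B = 854
omega = 2*pi*RPM/60, so omega_A/omega_B = RPM_A / RPM_B
omega_A/omega_B = 2330 / 854
omega_A/omega_B = 1165/427

1165/427


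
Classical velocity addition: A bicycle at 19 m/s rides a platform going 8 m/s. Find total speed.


Given: object velocity = 19 m/s, platform velocity = 8 m/s (same direction)
Using classical velocity addition: v_total = v_object + v_platform
v_total = 19 + 8
v_total = 27 m/s

27 m/s


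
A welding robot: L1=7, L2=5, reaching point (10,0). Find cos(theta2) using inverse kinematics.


Given: L1 = 7, L2 = 5, target (x, y) = (10, 0)
Using cos(theta2) = (x^2 + y^2 - L1^2 - L2^2) / (2*L1*L2)
x^2 + y^2 = 10^2 + 0 = 100
L1^2 + L2^2 = 49 + 25 = 74
Numerator = 100 - 74 = 26
Denominator = 2*7*5 = 70
cos(theta2) = 26/70 = 13/35

13/35


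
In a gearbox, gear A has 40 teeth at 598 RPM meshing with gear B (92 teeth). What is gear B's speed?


Given: N1 = 40 teeth, w1 = 598 RPM, N2 = 92 teeth
Using N1*w1 = N2*w2
w2 = N1*w1 / N2
w2 = 40*598 / 92
w2 = 23920 / 92
w2 = 260 RPM

260 RPM


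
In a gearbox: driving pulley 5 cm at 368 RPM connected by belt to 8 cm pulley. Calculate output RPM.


Given: D1 = 5 cm, w1 = 368 RPM, D2 = 8 cm
Using D1*w1 = D2*w2
w2 = D1*w1 / D2
w2 = 5*368 / 8
w2 = 1840 / 8
w2 = 230 RPM

230 RPM


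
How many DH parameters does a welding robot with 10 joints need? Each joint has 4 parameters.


Given: 10 joints, 4 DH parameters per joint (d, theta, a, alpha)
Total DH parameters = number_of_joints * 4
Total = 10 * 4
Total = 40

40


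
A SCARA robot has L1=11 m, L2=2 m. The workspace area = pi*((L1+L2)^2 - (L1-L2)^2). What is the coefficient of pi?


Given: L1 = 11, L2 = 2
(L1+L2)^2 = (13)^2 = 169
(L1-L2)^2 = (9)^2 = 81
Difference = 169 - 81 = 88
This equals 4*L1*L2 = 4*11*2 = 88
Workspace area = 88*pi

88


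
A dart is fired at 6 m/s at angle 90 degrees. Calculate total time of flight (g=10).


Given: v0 = 6 m/s, theta = 90 deg, g = 10 m/s^2
sin(90) = 1
Using T = 2*v0*sin(theta) / g
T = 2*6*1 / 10
T = 12 / 10
T = 6/5 s

6/5 s


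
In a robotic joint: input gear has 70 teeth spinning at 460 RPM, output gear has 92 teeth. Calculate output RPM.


Given: N1 = 70 teeth, w1 = 460 RPM, N2 = 92 teeth
Using N1*w1 = N2*w2
w2 = N1*w1 / N2
w2 = 70*460 / 92
w2 = 32200 / 92
w2 = 350 RPM

350 RPM


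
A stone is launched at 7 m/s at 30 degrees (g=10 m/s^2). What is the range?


Given: v0 = 7 m/s, theta = 30 deg, g = 10 m/s^2
sin(2*30) = sin(60) = sqrt(3)/2
Using R = v0^2 * sin(2*theta) / g
R = 7^2 * (sqrt(3)/2) / 10
R = 49 * sqrt(3) / 20
R = 49/20*sqrt(3) m

49/20*sqrt(3) m


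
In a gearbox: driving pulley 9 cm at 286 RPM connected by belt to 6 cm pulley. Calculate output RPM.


Given: D1 = 9 cm, w1 = 286 RPM, D2 = 6 cm
Using D1*w1 = D2*w2
w2 = D1*w1 / D2
w2 = 9*286 / 6
w2 = 2574 / 6
w2 = 429 RPM

429 RPM


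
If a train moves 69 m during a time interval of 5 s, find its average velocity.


Given: distance d = 69 m, time t = 5 s
Using v = d / t
v = 69 / 5
v = 69/5 m/s

69/5 m/s


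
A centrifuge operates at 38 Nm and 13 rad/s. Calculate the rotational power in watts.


Given: tau = 38 Nm, omega = 13 rad/s
Using P = tau * omega
P = 38 * 13
P = 494 W

494 W


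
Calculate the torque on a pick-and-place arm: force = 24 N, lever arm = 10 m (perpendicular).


Given: F = 24 N, r = 10 m, angle = 90 deg (perpendicular)
Using tau = F * r * sin(90)
sin(90) = 1
tau = 24 * 10 * 1
tau = 240 Nm

240 Nm


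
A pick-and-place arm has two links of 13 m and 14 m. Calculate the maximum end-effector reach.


Given: L1 = 13 m, L2 = 14 m
For a 2-link planar arm, max reach = L1 + L2 (fully extended)
Max reach = 13 + 14
Max reach = 27 m

27 m


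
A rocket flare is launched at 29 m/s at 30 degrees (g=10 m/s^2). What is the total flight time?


Given: v0 = 29 m/s, theta = 30 deg, g = 10 m/s^2
sin(30) = 1/2
Using T = 2*v0*sin(theta) / g
T = 2*29*1/2 / 10
T = 29 / 10
T = 29/10 s

29/10 s


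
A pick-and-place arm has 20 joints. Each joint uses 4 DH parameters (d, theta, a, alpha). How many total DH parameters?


Given: 20 joints, 4 DH parameters per joint (d, theta, a, alpha)
Total DH parameters = number_of_joints * 4
Total = 20 * 4
Total = 80

80


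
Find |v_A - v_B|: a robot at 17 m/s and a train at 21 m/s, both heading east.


Given: v_A = 17 m/s east, v_B = 21 m/s east
Both move in the same direction; relative speed = |v_A - v_B|
|17 - 21| = |-4|
= 4 m/s

4 m/s


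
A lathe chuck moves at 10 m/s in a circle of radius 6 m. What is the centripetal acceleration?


Given: v = 10 m/s, r = 6 m
Using a_c = v^2 / r
a_c = 10^2 / 6
a_c = 100 / 6
a_c = 50/3 m/s^2

50/3 m/s^2


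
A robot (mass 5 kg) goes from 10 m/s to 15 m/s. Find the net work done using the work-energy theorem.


Given: m = 5 kg, v0 = 10 m/s, v = 15 m/s
Using W = (1/2)*m*(v^2 - v0^2)
v^2 = 15^2 = 225
v0^2 = 10^2 = 100
v^2 - v0^2 = 225 - 100 = 125
W = (1/2)*5*125 = 625/2 J

625/2 J


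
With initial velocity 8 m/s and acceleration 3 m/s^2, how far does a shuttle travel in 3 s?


Given: v0 = 8 m/s, a = 3 m/s^2, t = 3 s
Using s = v0*t + (1/2)*a*t^2
s = 8*3 + (1/2)*3*3^2
s = 24 + (1/2)*27
s = 24 + 27/2
s = 75/2

75/2 m


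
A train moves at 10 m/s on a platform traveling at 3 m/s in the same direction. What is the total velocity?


Given: object velocity = 10 m/s, platform velocity = 3 m/s (same direction)
Using classical velocity addition: v_total = v_object + v_platform
v_total = 10 + 3
v_total = 13 m/s

13 m/s


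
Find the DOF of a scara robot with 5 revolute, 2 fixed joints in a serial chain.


Given: serial robot with 5 revolute, 2 fixed joints
DOF contribution per joint type: revolute=1, prismatic=1, spherical=3, fixed=0
DOF = 5*1 + 2*0
DOF = 5

5


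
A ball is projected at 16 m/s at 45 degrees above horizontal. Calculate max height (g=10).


Given: v0 = 16 m/s, theta = 45 deg, g = 10 m/s^2
sin^2(45) = 1/2
Using H = v0^2 * sin^2(theta) / (2*g)
H = 16^2 * 1/2 / (2*10)
H = 256 * 1/2 / 20
H = 128 / 20
H = 32/5 m

32/5 m


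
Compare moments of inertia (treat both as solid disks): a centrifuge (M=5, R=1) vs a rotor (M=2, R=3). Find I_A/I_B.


Given: M1=5 kg, R1=1 m, M2=2 kg, R2=3 m
For a disk: I = (1/2)*M*R^2, so I_A/I_B = (M1*R1^2)/(M2*R2^2)
M1*R1^2 = 5*1 = 5
M2*R2^2 = 2*9 = 18
I_A/I_B = 5/18 = 5/18

5/18


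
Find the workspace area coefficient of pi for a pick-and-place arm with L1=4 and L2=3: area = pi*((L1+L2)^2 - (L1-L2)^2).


Given: L1 = 4, L2 = 3
(L1+L2)^2 = (7)^2 = 49
(L1-L2)^2 = (1)^2 = 1
Difference = 49 - 1 = 48
This equals 4*L1*L2 = 4*4*3 = 48
Workspace area = 48*pi

48


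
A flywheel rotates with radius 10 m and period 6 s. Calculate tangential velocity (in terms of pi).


Given: radius r = 10 m, period T = 6 s
Using v = 2*pi*r / T
v = 2*pi*10 / 6
v = 20*pi / 6
v = 10/3*pi m/s

10/3*pi m/s


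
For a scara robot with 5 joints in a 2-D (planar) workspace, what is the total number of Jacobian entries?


Given: task space dimension = 2, joints = 5
Jacobian is a 2 x 5 matrix
Total entries = rows * columns
Total = 2 * 5
Total = 10

10


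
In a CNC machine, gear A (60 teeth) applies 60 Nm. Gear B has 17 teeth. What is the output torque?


Given: N1 = 60, N2 = 17, T1 = 60 Nm
Using T2/T1 = N2/N1
T2 = T1 * N2 / N1
T2 = 60 * 17 / 60
T2 = 1020 / 60
T2 = 17 Nm

17 Nm


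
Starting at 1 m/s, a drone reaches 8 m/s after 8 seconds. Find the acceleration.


Given: initial velocity v0 = 1 m/s, final velocity v = 8 m/s, time t = 8 s
Using a = (v - v0) / t
a = (8 - 1) / 8
a = 7 / 8
a = 7/8 m/s^2

7/8 m/s^2


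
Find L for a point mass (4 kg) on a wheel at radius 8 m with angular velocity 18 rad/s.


Given: m = 4 kg, r = 8 m, omega = 18 rad/s
For a point mass: I = m*r^2
I = 4*8^2 = 4*64 = 256
L = I*omega = 256*18
L = 4608 kg*m^2/s

4608 kg*m^2/s


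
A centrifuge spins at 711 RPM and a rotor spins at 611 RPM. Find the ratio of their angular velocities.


Given: RPM_A = 711, RPM_B = 611
omega = 2*pi*RPM/60, so omega_A/omega_B = RPM_A / RPM_B
omega_A/omega_B = 711 / 611
omega_A/omega_B = 711/611

711/611


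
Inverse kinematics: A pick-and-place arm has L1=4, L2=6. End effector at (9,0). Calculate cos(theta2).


Given: L1 = 4, L2 = 6, target (x, y) = (9, 0)
Using cos(theta2) = (x^2 + y^2 - L1^2 - L2^2) / (2*L1*L2)
x^2 + y^2 = 9^2 + 0 = 81
L1^2 + L2^2 = 16 + 36 = 52
Numerator = 81 - 52 = 29
Denominator = 2*4*6 = 48
cos(theta2) = 29/48 = 29/48

29/48


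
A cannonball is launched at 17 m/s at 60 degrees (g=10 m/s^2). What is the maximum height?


Given: v0 = 17 m/s, theta = 60 deg, g = 10 m/s^2
sin^2(60) = 3/4
Using H = v0^2 * sin^2(theta) / (2*g)
H = 17^2 * 3/4 / (2*10)
H = 289 * 3/4 / 20
H = 867/4 / 20
H = 867/80 m

867/80 m


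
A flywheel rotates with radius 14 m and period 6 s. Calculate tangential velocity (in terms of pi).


Given: radius r = 14 m, period T = 6 s
Using v = 2*pi*r / T
v = 2*pi*14 / 6
v = 28*pi / 6
v = 14/3*pi m/s

14/3*pi m/s


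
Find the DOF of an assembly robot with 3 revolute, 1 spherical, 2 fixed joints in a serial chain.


Given: serial robot with 3 revolute, 1 spherical, 2 fixed joints
DOF contribution per joint type: revolute=1, prismatic=1, spherical=3, fixed=0
DOF = 3*1 + 1*3 + 2*0
DOF = 6

6


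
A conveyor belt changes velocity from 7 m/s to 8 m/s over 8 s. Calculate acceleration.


Given: initial velocity v0 = 7 m/s, final velocity v = 8 m/s, time t = 8 s
Using a = (v - v0) / t
a = (8 - 7) / 8
a = 1 / 8
a = 1/8 m/s^2

1/8 m/s^2


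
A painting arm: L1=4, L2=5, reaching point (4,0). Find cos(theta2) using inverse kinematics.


Given: L1 = 4, L2 = 5, target (x, y) = (4, 0)
Using cos(theta2) = (x^2 + y^2 - L1^2 - L2^2) / (2*L1*L2)
x^2 + y^2 = 4^2 + 0 = 16
L1^2 + L2^2 = 16 + 25 = 41
Numerator = 16 - 41 = -25
Denominator = 2*4*5 = 40
cos(theta2) = -25/40 = -5/8

-5/8


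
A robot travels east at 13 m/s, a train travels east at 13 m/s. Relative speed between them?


Given: v_A = 13 m/s east, v_B = 13 m/s east
Both move in the same direction; relative speed = |v_A - v_B|
|13 - 13| = |0|
= 0 m/s

0 m/s


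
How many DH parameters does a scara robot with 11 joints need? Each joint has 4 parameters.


Given: 11 joints, 4 DH parameters per joint (d, theta, a, alpha)
Total DH parameters = number_of_joints * 4
Total = 11 * 4
Total = 44

44


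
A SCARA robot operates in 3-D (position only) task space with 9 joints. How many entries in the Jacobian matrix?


Given: task space dimension = 3, joints = 9
Jacobian is a 3 x 9 matrix
Total entries = rows * columns
Total = 3 * 9
Total = 27

27


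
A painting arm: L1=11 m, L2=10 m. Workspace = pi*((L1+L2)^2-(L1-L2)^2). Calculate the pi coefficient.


Given: L1 = 11, L2 = 10
(L1+L2)^2 = (21)^2 = 441
(L1-L2)^2 = (1)^2 = 1
Difference = 441 - 1 = 440
This equals 4*L1*L2 = 4*11*10 = 440
Workspace area = 440*pi

440


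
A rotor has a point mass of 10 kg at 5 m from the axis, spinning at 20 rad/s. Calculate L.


Given: m = 10 kg, r = 5 m, omega = 20 rad/s
For a point mass: I = m*r^2
I = 10*5^2 = 10*25 = 250
L = I*omega = 250*20
L = 5000 kg*m^2/s

5000 kg*m^2/s


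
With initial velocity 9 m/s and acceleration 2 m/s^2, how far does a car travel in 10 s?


Given: v0 = 9 m/s, a = 2 m/s^2, t = 10 s
Using s = v0*t + (1/2)*a*t^2
s = 9*10 + (1/2)*2*10^2
s = 90 + (1/2)*200
s = 90 + 100
s = 190

190 m


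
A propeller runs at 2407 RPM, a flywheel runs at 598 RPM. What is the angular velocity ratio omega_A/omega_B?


Given: RPM_A = 2407, RPM_B = 598
omega = 2*pi*RPM/60, so omega_A/omega_B = RPM_A / RPM_B
omega_A/omega_B = 2407 / 598
omega_A/omega_B = 2407/598

2407/598


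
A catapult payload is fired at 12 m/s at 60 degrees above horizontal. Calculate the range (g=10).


Given: v0 = 12 m/s, theta = 60 deg, g = 10 m/s^2
sin(2*60) = sin(120) = sqrt(3)/2
Using R = v0^2 * sin(2*theta) / g
R = 12^2 * (sqrt(3)/2) / 10
R = 144 * sqrt(3) / 20
R = 36/5*sqrt(3) m

36/5*sqrt(3) m


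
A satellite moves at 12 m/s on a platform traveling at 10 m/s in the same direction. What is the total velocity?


Given: object velocity = 12 m/s, platform velocity = 10 m/s (same direction)
Using classical velocity addition: v_total = v_object + v_platform
v_total = 12 + 10
v_total = 22 m/s

22 m/s


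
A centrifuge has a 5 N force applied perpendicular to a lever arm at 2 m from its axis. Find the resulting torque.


Given: F = 5 N, r = 2 m, angle = 90 deg (perpendicular)
Using tau = F * r * sin(90)
sin(90) = 1
tau = 5 * 2 * 1
tau = 10 Nm

10 Nm


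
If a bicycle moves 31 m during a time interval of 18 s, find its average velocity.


Given: distance d = 31 m, time t = 18 s
Using v = d / t
v = 31 / 18
v = 31/18 m/s

31/18 m/s


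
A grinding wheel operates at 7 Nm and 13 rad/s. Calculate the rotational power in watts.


Given: tau = 7 Nm, omega = 13 rad/s
Using P = tau * omega
P = 7 * 13
P = 91 W

91 W


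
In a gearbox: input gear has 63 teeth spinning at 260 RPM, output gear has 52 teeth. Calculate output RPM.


Given: N1 = 63 teeth, w1 = 260 RPM, N2 = 52 teeth
Using N1*w1 = N2*w2
w2 = N1*w1 / N2
w2 = 63*260 / 52
w2 = 16380 / 52
w2 = 315 RPM

315 RPM


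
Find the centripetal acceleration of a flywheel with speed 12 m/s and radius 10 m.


Given: v = 12 m/s, r = 10 m
Using a_c = v^2 / r
a_c = 12^2 / 10
a_c = 144 / 10
a_c = 72/5 m/s^2

72/5 m/s^2


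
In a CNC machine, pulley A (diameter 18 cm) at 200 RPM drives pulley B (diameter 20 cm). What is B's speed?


Given: D1 = 18 cm, w1 = 200 RPM, D2 = 20 cm
Using D1*w1 = D2*w2
w2 = D1*w1 / D2
w2 = 18*200 / 20
w2 = 3600 / 20
w2 = 180 RPM

180 RPM


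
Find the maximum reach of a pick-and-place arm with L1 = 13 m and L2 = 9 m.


Given: L1 = 13 m, L2 = 9 m
For a 2-link planar arm, max reach = L1 + L2 (fully extended)
Max reach = 13 + 9
Max reach = 22 m

22 m


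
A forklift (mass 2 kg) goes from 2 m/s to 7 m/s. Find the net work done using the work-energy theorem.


Given: m = 2 kg, v0 = 2 m/s, v = 7 m/s
Using W = (1/2)*m*(v^2 - v0^2)
v^2 = 7^2 = 49
v0^2 = 2^2 = 4
v^2 - v0^2 = 49 - 4 = 45
W = (1/2)*2*45 = 45 J

45 J


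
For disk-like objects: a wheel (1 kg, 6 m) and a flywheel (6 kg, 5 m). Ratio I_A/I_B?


Given: M1=1 kg, R1=6 m, M2=6 kg, R2=5 m
For a disk: I = (1/2)*M*R^2, so I_A/I_B = (M1*R1^2)/(M2*R2^2)
M1*R1^2 = 1*36 = 36
M2*R2^2 = 6*25 = 150
I_A/I_B = 36/150 = 6/25

6/25


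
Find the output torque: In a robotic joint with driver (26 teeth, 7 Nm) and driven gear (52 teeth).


Given: N1 = 26, N2 = 52, T1 = 7 Nm
Using T2/T1 = N2/N1
T2 = T1 * N2 / N1
T2 = 7 * 52 / 26
T2 = 364 / 26
T2 = 14 Nm

14 Nm


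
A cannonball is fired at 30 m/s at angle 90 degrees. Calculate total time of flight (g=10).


Given: v0 = 30 m/s, theta = 90 deg, g = 10 m/s^2
sin(90) = 1
Using T = 2*v0*sin(theta) / g
T = 2*30*1 / 10
T = 60 / 10
T = 6 s

6 s


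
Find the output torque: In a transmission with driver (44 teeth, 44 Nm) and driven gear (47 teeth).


Given: N1 = 44, N2 = 47, T1 = 44 Nm
Using T2/T1 = N2/N1
T2 = T1 * N2 / N1
T2 = 44 * 47 / 44
T2 = 2068 / 44
T2 = 47 Nm

47 Nm


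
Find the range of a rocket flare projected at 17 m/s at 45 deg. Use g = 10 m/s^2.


Given: v0 = 17 m/s, theta = 45 deg, g = 10 m/s^2
sin(2*45) = sin(90) = 1
Using R = v0^2 * sin(2*theta) / g
R = 17^2 * 1 / 10
R = 289 / 10
R = 289/10 m

289/10 m


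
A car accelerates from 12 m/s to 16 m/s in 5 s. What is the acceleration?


Given: initial velocity v0 = 12 m/s, final velocity v = 16 m/s, time t = 5 s
Using a = (v - v0) / t
a = (16 - 12) / 5
a = 4 / 5
a = 4/5 m/s^2

4/5 m/s^2


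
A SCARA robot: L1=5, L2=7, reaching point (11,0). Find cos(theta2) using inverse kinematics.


Given: L1 = 5, L2 = 7, target (x, y) = (11, 0)
Using cos(theta2) = (x^2 + y^2 - L1^2 - L2^2) / (2*L1*L2)
x^2 + y^2 = 11^2 + 0 = 121
L1^2 + L2^2 = 25 + 49 = 74
Numerator = 121 - 74 = 47
Denominator = 2*5*7 = 70
cos(theta2) = 47/70 = 47/70

47/70


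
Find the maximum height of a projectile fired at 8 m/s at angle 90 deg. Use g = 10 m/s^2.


Given: v0 = 8 m/s, theta = 90 deg, g = 10 m/s^2
sin^2(90) = 1
Using H = v0^2 * sin^2(theta) / (2*g)
H = 8^2 * 1 / (2*10)
H = 64 * 1 / 20
H = 64 / 20
H = 16/5 m

16/5 m


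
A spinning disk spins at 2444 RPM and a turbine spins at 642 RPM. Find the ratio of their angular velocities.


Given: RPM_A = 2444, RPM_B = 642
omega = 2*pi*RPM/60, so omega_A/omega_B = RPM_A / RPM_B
omega_A/omega_B = 2444 / 642
omega_A/omega_B = 1222/321

1222/321


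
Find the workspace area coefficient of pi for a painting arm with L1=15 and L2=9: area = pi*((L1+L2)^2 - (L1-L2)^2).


Given: L1 = 15, L2 = 9
(L1+L2)^2 = (24)^2 = 576
(L1-L2)^2 = (6)^2 = 36
Difference = 576 - 36 = 540
This equals 4*L1*L2 = 4*15*9 = 540
Workspace area = 540*pi

540


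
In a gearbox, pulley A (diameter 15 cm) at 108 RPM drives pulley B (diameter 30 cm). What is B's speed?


Given: D1 = 15 cm, w1 = 108 RPM, D2 = 30 cm
Using D1*w1 = D2*w2
w2 = D1*w1 / D2
w2 = 15*108 / 30
w2 = 1620 / 30
w2 = 54 RPM

54 RPM


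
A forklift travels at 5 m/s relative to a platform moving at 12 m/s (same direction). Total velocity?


Given: object velocity = 5 m/s, platform velocity = 12 m/s (same direction)
Using classical velocity addition: v_total = v_object + v_platform
v_total = 5 + 12
v_total = 17 m/s

17 m/s


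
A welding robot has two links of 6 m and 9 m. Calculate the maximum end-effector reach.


Given: L1 = 6 m, L2 = 9 m
For a 2-link planar arm, max reach = L1 + L2 (fully extended)
Max reach = 6 + 9
Max reach = 15 m

15 m


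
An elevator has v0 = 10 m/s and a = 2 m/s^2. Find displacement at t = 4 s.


Given: v0 = 10 m/s, a = 2 m/s^2, t = 4 s
Using s = v0*t + (1/2)*a*t^2
s = 10*4 + (1/2)*2*4^2
s = 40 + (1/2)*32
s = 40 + 16
s = 56

56 m


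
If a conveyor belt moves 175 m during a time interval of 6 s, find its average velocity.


Given: distance d = 175 m, time t = 6 s
Using v = d / t
v = 175 / 6
v = 175/6 m/s

175/6 m/s


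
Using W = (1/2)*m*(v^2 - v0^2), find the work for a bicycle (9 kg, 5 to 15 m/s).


Given: m = 9 kg, v0 = 5 m/s, v = 15 m/s
Using W = (1/2)*m*(v^2 - v0^2)
v^2 = 15^2 = 225
v0^2 = 5^2 = 25
v^2 - v0^2 = 225 - 25 = 200
W = (1/2)*9*200 = 900 J

900 J


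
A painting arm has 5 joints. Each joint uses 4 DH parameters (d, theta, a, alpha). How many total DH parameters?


Given: 5 joints, 4 DH parameters per joint (d, theta, a, alpha)
Total DH parameters = number_of_joints * 4
Total = 5 * 4
Total = 20

20


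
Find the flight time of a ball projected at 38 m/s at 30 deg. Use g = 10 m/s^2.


Given: v0 = 38 m/s, theta = 30 deg, g = 10 m/s^2
sin(30) = 1/2
Using T = 2*v0*sin(theta) / g
T = 2*38*1/2 / 10
T = 38 / 10
T = 19/5 s

19/5 s


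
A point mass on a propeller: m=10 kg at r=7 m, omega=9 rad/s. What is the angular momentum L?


Given: m = 10 kg, r = 7 m, omega = 9 rad/s
For a point mass: I = m*r^2
I = 10*7^2 = 10*49 = 490
L = I*omega = 490*9
L = 4410 kg*m^2/s

4410 kg*m^2/s


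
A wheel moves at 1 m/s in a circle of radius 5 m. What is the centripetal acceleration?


Given: v = 1 m/s, r = 5 m
Using a_c = v^2 / r
a_c = 1^2 / 5
a_c = 1 / 5
a_c = 1/5 m/s^2

1/5 m/s^2


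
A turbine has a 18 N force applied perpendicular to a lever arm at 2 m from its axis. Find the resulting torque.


Given: F = 18 N, r = 2 m, angle = 90 deg (perpendicular)
Using tau = F * r * sin(90)
sin(90) = 1
tau = 18 * 2 * 1
tau = 36 Nm

36 Nm


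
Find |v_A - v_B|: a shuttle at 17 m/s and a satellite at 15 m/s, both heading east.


Given: v_A = 17 m/s east, v_B = 15 m/s east
Both move in the same direction; relative speed = |v_A - v_B|
|17 - 15| = |2|
= 2 m/s

2 m/s


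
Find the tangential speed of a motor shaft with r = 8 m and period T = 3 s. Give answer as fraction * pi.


Given: radius r = 8 m, period T = 3 s
Using v = 2*pi*r / T
v = 2*pi*8 / 3
v = 16*pi / 3
v = 16/3*pi m/s

16/3*pi m/s


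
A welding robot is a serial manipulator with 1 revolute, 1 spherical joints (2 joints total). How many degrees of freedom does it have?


Given: serial robot with 1 revolute, 1 spherical joints
DOF contribution per joint type: revolute=1, prismatic=1, spherical=3, fixed=0
DOF = 1*1 + 1*3
DOF = 4

4


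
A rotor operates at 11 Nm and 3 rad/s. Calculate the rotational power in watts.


Given: tau = 11 Nm, omega = 3 rad/s
Using P = tau * omega
P = 11 * 3
P = 33 W

33 W


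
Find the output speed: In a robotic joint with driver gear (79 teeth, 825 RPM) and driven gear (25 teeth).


Given: N1 = 79 teeth, w1 = 825 RPM, N2 = 25 teeth
Using N1*w1 = N2*w2
w2 = N1*w1 / N2
w2 = 79*825 / 25
w2 = 65175 / 25
w2 = 2607 RPM

2607 RPM


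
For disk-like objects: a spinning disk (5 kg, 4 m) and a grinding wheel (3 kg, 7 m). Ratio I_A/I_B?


Given: M1=5 kg, R1=4 m, M2=3 kg, R2=7 m
For a disk: I = (1/2)*M*R^2, so I_A/I_B = (M1*R1^2)/(M2*R2^2)
M1*R1^2 = 5*16 = 80
M2*R2^2 = 3*49 = 147
I_A/I_B = 80/147 = 80/147

80/147


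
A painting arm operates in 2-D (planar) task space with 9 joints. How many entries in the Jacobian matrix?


Given: task space dimension = 2, joints = 9
Jacobian is a 2 x 9 matrix
Total entries = rows * columns
Total = 2 * 9
Total = 18

18


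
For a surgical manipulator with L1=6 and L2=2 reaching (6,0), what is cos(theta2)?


Given: L1 = 6, L2 = 2, target (x, y) = (6, 0)
Using cos(theta2) = (x^2 + y^2 - L1^2 - L2^2) / (2*L1*L2)
x^2 + y^2 = 6^2 + 0 = 36
L1^2 + L2^2 = 36 + 4 = 40
Numerator = 36 - 40 = -4
Denominator = 2*6*2 = 24
cos(theta2) = -4/24 = -1/6

-1/6


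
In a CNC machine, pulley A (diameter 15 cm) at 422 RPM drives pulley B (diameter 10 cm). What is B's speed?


Given: D1 = 15 cm, w1 = 422 RPM, D2 = 10 cm
Using D1*w1 = D2*w2
w2 = D1*w1 / D2
w2 = 15*422 / 10
w2 = 6330 / 10
w2 = 633 RPM

633 RPM


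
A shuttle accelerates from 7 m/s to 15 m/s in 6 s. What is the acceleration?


Given: initial velocity v0 = 7 m/s, final velocity v = 15 m/s, time t = 6 s
Using a = (v - v0) / t
a = (15 - 7) / 6
a = 8 / 6
a = 4/3 m/s^2

4/3 m/s^2


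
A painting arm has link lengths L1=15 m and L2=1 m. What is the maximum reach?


Given: L1 = 15 m, L2 = 1 m
For a 2-link planar arm, max reach = L1 + L2 (fully extended)
Max reach = 15 + 1
Max reach = 16 m

16 m


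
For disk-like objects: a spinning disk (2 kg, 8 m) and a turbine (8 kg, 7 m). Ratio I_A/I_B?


Given: M1=2 kg, R1=8 m, M2=8 kg, R2=7 m
For a disk: I = (1/2)*M*R^2, so I_A/I_B = (M1*R1^2)/(M2*R2^2)
M1*R1^2 = 2*64 = 128
M2*R2^2 = 8*49 = 392
I_A/I_B = 128/392 = 16/49

16/49


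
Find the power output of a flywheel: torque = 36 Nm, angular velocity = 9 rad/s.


Given: tau = 36 Nm, omega = 9 rad/s
Using P = tau * omega
P = 36 * 9
P = 324 W

324 W


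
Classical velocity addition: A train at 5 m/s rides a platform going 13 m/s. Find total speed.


Given: object velocity = 5 m/s, platform velocity = 13 m/s (same direction)
Using classical velocity addition: v_total = v_object + v_platform
v_total = 5 + 13
v_total = 18 m/s

18 m/s


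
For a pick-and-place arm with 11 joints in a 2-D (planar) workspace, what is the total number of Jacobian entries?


Given: task space dimension = 2, joints = 11
Jacobian is a 2 x 11 matrix
Total entries = rows * columns
Total = 2 * 11
Total = 22

22


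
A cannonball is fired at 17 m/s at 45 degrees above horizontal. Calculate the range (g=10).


Given: v0 = 17 m/s, theta = 45 deg, g = 10 m/s^2
sin(2*45) = sin(90) = 1
Using R = v0^2 * sin(2*theta) / g
R = 17^2 * 1 / 10
R = 289 / 10
R = 289/10 m

289/10 m


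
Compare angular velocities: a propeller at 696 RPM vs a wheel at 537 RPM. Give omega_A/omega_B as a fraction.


Given: RPM_A = 696, RPM_B = 537
omega = 2*pi*RPM/60, so omega_A/omega_B = RPM_A / RPM_B
omega_A/omega_B = 696 / 537
omega_A/omega_B = 232/179

232/179


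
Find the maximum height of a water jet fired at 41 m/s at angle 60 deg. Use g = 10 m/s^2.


Given: v0 = 41 m/s, theta = 60 deg, g = 10 m/s^2
sin^2(60) = 3/4
Using H = v0^2 * sin^2(theta) / (2*g)
H = 41^2 * 3/4 / (2*10)
H = 1681 * 3/4 / 20
H = 5043/4 / 20
H = 5043/80 m

5043/80 m


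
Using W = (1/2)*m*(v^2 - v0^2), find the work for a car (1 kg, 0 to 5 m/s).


Given: m = 1 kg, v0 = 0 m/s, v = 5 m/s
Using W = (1/2)*m*(v^2 - v0^2)
v^2 = 5^2 = 25
v0^2 = 0^2 = 0
v^2 - v0^2 = 25 - 0 = 25
W = (1/2)*1*25 = 25/2 J

25/2 J


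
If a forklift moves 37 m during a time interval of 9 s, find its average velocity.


Given: distance d = 37 m, time t = 9 s
Using v = d / t
v = 37 / 9
v = 37/9 m/s

37/9 m/s


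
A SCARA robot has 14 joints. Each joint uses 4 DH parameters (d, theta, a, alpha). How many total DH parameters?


Given: 14 joints, 4 DH parameters per joint (d, theta, a, alpha)
Total DH parameters = number_of_joints * 4
Total = 14 * 4
Total = 56

56


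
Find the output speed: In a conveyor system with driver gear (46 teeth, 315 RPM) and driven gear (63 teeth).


Given: N1 = 46 teeth, w1 = 315 RPM, N2 = 63 teeth
Using N1*w1 = N2*w2
w2 = N1*w1 / N2
w2 = 46*315 / 63
w2 = 14490 / 63
w2 = 230 RPM

230 RPM


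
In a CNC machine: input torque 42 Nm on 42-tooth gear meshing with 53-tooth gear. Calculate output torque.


Given: N1 = 42, N2 = 53, T1 = 42 Nm
Using T2/T1 = N2/N1
T2 = T1 * N2 / N1
T2 = 42 * 53 / 42
T2 = 2226 / 42
T2 = 53 Nm

53 Nm


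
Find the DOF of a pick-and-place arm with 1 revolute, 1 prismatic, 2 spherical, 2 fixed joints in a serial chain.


Given: serial robot with 1 revolute, 1 prismatic, 2 spherical, 2 fixed joints
DOF contribution per joint type: revolute=1, prismatic=1, spherical=3, fixed=0
DOF = 1*1 + 1*1 + 2*3 + 2*0
DOF = 8

8


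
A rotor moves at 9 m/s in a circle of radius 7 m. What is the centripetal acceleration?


Given: v = 9 m/s, r = 7 m
Using a_c = v^2 / r
a_c = 9^2 / 7
a_c = 81 / 7
a_c = 81/7 m/s^2

81/7 m/s^2


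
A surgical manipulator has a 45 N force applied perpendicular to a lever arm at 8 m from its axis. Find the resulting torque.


Given: F = 45 N, r = 8 m, angle = 90 deg (perpendicular)
Using tau = F * r * sin(90)
sin(90) = 1
tau = 45 * 8 * 1
tau = 360 Nm

360 Nm


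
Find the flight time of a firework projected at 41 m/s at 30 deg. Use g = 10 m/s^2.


Given: v0 = 41 m/s, theta = 30 deg, g = 10 m/s^2
sin(30) = 1/2
Using T = 2*v0*sin(theta) / g
T = 2*41*1/2 / 10
T = 41 / 10
T = 41/10 s

41/10 s


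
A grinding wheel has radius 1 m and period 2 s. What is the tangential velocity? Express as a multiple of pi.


Given: radius r = 1 m, period T = 2 s
Using v = 2*pi*r / T
v = 2*pi*1 / 2
v = 2*pi / 2
v = 1*pi m/s

1*pi m/s


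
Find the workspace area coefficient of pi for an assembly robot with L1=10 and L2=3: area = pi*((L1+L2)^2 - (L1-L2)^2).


Given: L1 = 10, L2 = 3
(L1+L2)^2 = (13)^2 = 169
(L1-L2)^2 = (7)^2 = 49
Difference = 169 - 49 = 120
This equals 4*L1*L2 = 4*10*3 = 120
Workspace area = 120*pi

120


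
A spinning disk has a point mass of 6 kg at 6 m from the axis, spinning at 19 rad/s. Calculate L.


Given: m = 6 kg, r = 6 m, omega = 19 rad/s
For a point mass: I = m*r^2
I = 6*6^2 = 6*36 = 216
L = I*omega = 216*19
L = 4104 kg*m^2/s

4104 kg*m^2/s


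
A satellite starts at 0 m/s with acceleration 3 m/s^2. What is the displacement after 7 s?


Given: v0 = 0 m/s, a = 3 m/s^2, t = 7 s
Using s = v0*t + (1/2)*a*t^2
s = 0*7 + (1/2)*3*7^2
s = 0 + (1/2)*147
s = 0 + 147/2
s = 147/2

147/2 m


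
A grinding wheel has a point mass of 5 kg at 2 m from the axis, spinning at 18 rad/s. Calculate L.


Given: m = 5 kg, r = 2 m, omega = 18 rad/s
For a point mass: I = m*r^2
I = 5*2^2 = 5*4 = 20
L = I*omega = 20*18
L = 360 kg*m^2/s

360 kg*m^2/s


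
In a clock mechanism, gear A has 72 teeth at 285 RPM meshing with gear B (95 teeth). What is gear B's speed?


Given: N1 = 72 teeth, w1 = 285 RPM, N2 = 95 teeth
Using N1*w1 = N2*w2
w2 = N1*w1 / N2
w2 = 72*285 / 95
w2 = 20520 / 95
w2 = 216 RPM

216 RPM


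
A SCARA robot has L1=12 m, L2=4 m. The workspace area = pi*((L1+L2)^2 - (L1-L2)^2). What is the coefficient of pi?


Given: L1 = 12, L2 = 4
(L1+L2)^2 = (16)^2 = 256
(L1-L2)^2 = (8)^2 = 64
Difference = 256 - 64 = 192
This equals 4*L1*L2 = 4*12*4 = 192
Workspace area = 192*pi

192


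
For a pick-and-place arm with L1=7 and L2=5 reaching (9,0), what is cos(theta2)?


Given: L1 = 7, L2 = 5, target (x, y) = (9, 0)
Using cos(theta2) = (x^2 + y^2 - L1^2 - L2^2) / (2*L1*L2)
x^2 + y^2 = 9^2 + 0 = 81
L1^2 + L2^2 = 49 + 25 = 74
Numerator = 81 - 74 = 7
Denominator = 2*7*5 = 70
cos(theta2) = 7/70 = 1/10

1/10


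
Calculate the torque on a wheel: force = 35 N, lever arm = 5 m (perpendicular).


Given: F = 35 N, r = 5 m, angle = 90 deg (perpendicular)
Using tau = F * r * sin(90)
sin(90) = 1
tau = 35 * 5 * 1
tau = 175 Nm

175 Nm


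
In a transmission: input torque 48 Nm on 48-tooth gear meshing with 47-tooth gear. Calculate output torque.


Given: N1 = 48, N2 = 47, T1 = 48 Nm
Using T2/T1 = N2/N1
T2 = T1 * N2 / N1
T2 = 48 * 47 / 48
T2 = 2256 / 48
T2 = 47 Nm

47 Nm


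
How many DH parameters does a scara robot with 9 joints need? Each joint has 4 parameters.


Given: 9 joints, 4 DH parameters per joint (d, theta, a, alpha)
Total DH parameters = number_of_joints * 4
Total = 9 * 4
Total = 36

36


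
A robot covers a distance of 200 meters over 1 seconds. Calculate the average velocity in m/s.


Given: distance d = 200 m, time t = 1 s
Using v = d / t
v = 200 / 1
v = 200 m/s

200 m/s


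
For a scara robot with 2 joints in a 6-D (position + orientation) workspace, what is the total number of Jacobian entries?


Given: task space dimension = 6, joints = 2
Jacobian is a 6 x 2 matrix
Total entries = rows * columns
Total = 6 * 2
Total = 12

12


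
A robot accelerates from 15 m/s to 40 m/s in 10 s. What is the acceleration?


Given: initial velocity v0 = 15 m/s, final velocity v = 40 m/s, time t = 10 s
Using a = (v - v0) / t
a = (40 - 15) / 10
a = 25 / 10
a = 5/2 m/s^2

5/2 m/s^2


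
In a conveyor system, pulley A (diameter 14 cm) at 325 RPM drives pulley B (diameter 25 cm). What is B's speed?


Given: D1 = 14 cm, w1 = 325 RPM, D2 = 25 cm
Using D1*w1 = D2*w2
w2 = D1*w1 / D2
w2 = 14*325 / 25
w2 = 4550 / 25
w2 = 182 RPM

182 RPM
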